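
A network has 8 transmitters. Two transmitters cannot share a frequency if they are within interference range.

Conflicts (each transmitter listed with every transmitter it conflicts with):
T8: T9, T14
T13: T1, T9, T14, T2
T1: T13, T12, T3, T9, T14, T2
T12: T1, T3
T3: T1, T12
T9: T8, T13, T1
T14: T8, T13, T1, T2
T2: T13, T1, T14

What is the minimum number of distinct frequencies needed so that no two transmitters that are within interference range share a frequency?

T13, T1, T14, T2 are mutually in conflict, so at least 4 frequencies are needed.
4 frequencies suffice: T8=1, T13=3, T1=1, T12=3, T3=2, T9=2, T14=2, T2=4. No two conflicting transmitters share a frequency.

4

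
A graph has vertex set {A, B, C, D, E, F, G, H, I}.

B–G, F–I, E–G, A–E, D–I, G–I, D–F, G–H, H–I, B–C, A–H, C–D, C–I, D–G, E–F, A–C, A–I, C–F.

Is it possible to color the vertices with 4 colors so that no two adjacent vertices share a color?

The chromatic number is 4. C, D, F, I are mutually adjacent (a clique of size 4), so at least 4 colors are needed.
4 colors suffice: color 1 → {B, E, I}; color 2 → {C, G}; color 3 → {A, F}; color 4 → {D, H}.
That is already a proper 4-coloring.

Yes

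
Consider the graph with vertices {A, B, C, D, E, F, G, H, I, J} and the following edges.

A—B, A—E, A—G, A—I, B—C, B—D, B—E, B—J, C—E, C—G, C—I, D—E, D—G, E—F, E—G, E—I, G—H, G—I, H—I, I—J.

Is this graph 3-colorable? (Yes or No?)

No

A, E, G, I form a clique, so at least 4 colors are needed.
So 3 colors are not enough.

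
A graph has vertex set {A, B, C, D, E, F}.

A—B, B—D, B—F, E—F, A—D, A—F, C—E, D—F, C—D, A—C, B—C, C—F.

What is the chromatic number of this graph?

5

A, B, C, D, F form a clique, so at least 5 colors are needed.
A valid assignment using 5 colors: A=4, B=3, C=2, D=5, E=3, F=1. Every edge joins two different colors.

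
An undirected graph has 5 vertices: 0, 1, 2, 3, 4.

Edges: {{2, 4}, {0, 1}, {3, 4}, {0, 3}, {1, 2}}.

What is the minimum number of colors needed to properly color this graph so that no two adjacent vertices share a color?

3

The cycle 4-3-0-1-2-4 has odd length 5, so it cannot be 2-colored; at least 3 colors are needed.
3 colors suffice: color red → {0, 4}; color blue → {1, 3}; color green → {2}. Every edge joins two different colors.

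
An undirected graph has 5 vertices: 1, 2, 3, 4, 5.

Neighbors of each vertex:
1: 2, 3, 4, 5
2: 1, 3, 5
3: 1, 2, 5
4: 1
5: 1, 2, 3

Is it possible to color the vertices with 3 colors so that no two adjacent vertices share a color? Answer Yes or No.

1, 2, 3, 5 are mutually adjacent (a clique of size 4), so at least 4 colors are needed.
So 3 colors are not enough.

No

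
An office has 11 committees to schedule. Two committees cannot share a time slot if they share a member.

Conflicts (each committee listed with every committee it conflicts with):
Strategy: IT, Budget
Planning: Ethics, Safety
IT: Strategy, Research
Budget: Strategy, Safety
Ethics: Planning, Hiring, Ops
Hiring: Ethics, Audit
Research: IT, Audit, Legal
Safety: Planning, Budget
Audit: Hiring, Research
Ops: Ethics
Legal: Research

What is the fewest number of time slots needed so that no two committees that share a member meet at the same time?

3

The cycle Strategy-Budget-Safety-Planning-Ethics-Hiring-Audit-Research-IT-Strategy has odd length 9, so it cannot be 2-colored; at least 3 time slots are needed.
3 time slots suffice: Strategy=1, Planning=2, IT=2, Budget=2, Ethics=1, Hiring=2, Research=1, Safety=1, Audit=3, Ops=2, Legal=2. Each listed conflict is separated.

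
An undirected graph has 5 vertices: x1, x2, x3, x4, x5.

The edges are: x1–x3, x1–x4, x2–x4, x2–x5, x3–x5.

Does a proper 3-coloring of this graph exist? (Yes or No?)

Yes

The chromatic number is 3. The cycle x4-x1-x3-x5-x2-x4 has odd length 5, so it cannot be 2-colored; at least 3 colors are needed.
3 colors suffice: x1=2, x2=2, x3=1, x4=1, x5=3.
That is already a proper 3-coloring.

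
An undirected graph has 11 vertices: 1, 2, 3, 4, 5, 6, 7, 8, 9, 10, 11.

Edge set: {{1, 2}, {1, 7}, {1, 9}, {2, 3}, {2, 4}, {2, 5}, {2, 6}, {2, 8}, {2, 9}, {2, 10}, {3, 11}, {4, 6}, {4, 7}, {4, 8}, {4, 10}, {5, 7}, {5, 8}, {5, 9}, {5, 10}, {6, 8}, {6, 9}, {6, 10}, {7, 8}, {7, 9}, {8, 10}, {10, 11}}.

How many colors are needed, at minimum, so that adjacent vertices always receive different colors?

2, 4, 6, 8, 10 form a clique, so at least 5 colors are needed.
One proper 5-coloring: 1=green, 2=red, 3=blue, 4=yellow, 5=yellow, 6=purple, 7=red, 8=green, 9=blue, 10=blue, 11=red. No two adjacent vertices share a color.

5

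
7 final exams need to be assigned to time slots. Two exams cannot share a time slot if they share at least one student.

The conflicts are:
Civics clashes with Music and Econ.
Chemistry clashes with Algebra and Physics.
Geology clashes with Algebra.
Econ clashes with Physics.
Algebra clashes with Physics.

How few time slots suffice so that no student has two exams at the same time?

3

Chemistry, Algebra, Physics are mutually in conflict, so at least 3 time slots are needed.
3 time slots suffice: Civics=1, Music=2, Chemistry=3, Geology=1, Econ=2, Algebra=2, Physics=1. No two conflicting exams share a time slot.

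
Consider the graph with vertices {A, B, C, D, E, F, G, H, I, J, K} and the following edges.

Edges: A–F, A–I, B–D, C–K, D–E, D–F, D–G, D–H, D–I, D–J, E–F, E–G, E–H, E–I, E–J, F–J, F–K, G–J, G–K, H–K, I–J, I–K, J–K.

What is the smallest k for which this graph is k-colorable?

4

D, E, F, J are mutually adjacent (a clique of size 4), so at least 4 colors are needed.
One proper 4-coloring: A=red, B=blue, C=blue, D=red, E=green, F=yellow, G=yellow, H=blue, I=yellow, J=blue, K=red. Each edge has distinct colors on its endpoints.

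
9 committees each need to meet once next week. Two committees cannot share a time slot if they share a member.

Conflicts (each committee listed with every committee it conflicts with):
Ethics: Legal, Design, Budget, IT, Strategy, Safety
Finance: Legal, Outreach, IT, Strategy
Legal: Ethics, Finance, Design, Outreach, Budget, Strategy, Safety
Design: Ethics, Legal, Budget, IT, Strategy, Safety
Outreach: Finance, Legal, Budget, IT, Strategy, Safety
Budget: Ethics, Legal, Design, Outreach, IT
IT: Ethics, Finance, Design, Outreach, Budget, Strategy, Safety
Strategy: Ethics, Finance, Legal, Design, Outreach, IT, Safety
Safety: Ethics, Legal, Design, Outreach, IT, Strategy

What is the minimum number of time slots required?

Ethics, Design, IT, Strategy, Safety pairwise conflict, so at least 5 time slots are needed.
5 time slots suffice: time slot 1 → {Legal, IT}; time slot 2 → {Budget, Strategy}; time slot 3 → {Design, Outreach}; time slot 4 → {Finance, Safety}; time slot 5 → {Ethics}. No two conflicting committees share a time slot.

5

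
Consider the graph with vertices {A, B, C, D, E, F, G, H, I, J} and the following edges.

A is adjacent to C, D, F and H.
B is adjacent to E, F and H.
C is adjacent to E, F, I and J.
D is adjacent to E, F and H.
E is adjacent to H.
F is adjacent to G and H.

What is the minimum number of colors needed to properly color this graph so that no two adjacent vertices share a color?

4

A, D, F, H are pairwise adjacent (a clique of size 4), so at least 4 colors are needed.
4 colors suffice: A=4, B=3, C=2, D=3, E=1, F=1, G=2, H=2, I=1, J=1. Each edge has distinct colors on its endpoints.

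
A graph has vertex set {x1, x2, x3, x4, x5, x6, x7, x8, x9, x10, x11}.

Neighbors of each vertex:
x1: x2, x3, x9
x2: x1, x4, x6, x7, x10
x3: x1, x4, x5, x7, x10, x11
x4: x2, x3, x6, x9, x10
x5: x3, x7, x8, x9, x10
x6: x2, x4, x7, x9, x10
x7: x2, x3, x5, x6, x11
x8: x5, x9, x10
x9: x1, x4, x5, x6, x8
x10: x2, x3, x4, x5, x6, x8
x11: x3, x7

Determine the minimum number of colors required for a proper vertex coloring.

x2, x4, x6, x10 form a clique, so at least 4 colors are needed.
4 colors suffice: color red → {x7, x9, x10}; color blue → {x3, x6, x8}; color green → {x2, x5, x11}; color yellow → {x1, x4}. Every edge joins two different colors.

4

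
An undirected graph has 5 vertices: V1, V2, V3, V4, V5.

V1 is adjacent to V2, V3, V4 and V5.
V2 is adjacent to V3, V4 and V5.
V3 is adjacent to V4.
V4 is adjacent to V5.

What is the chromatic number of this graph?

V1, V2, V4, V5 are mutually adjacent (a clique of size 4), so at least 4 colors are needed.
4 colors suffice: color 1 → {V2}; color 2 → {V4}; color 3 → {V1}; color 4 → {V3, V5}. No two adjacent vertices share a color.

4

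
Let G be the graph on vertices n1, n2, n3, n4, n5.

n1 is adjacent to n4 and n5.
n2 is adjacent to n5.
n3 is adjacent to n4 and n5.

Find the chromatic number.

n2 and n5 are adjacent, so at least 2 colors are needed.
A valid assignment using 2 colors: n1=2, n2=2, n3=2, n4=1, n5=1. No two adjacent vertices share a color.

2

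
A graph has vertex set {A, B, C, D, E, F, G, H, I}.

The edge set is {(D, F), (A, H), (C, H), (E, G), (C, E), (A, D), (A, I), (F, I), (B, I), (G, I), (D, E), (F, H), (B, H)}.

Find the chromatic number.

The cycle I-A-D-E-G-I has odd length 5, so it cannot be 2-colored; at least 3 colors are needed.
3 colors suffice: color 1 → {D, H, I}; color 2 → {A, B, E, F}; color 3 → {C, G}. Every edge joins two different colors.

3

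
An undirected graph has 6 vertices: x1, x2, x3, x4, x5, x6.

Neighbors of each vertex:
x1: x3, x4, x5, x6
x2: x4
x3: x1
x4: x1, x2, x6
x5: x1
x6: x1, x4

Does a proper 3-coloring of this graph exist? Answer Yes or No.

The chromatic number is 3. x1, x4, x6 are mutually adjacent, so at least 3 colors are needed.
A valid assignment using 3 colors: x1=1, x2=1, x3=2, x4=2, x5=2, x6=3.
That is already a proper 3-coloring.

Yes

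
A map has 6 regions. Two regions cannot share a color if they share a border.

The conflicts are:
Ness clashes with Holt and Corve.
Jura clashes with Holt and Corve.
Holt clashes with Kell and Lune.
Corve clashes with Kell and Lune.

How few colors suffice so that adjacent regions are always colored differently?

Corve and Lune conflict, so at least 2 colors are needed.
One proper 2-coloring: Ness=2, Jura=2, Holt=1, Corve=1, Kell=2, Lune=2. Every pair that conflicts lands in different colors.

2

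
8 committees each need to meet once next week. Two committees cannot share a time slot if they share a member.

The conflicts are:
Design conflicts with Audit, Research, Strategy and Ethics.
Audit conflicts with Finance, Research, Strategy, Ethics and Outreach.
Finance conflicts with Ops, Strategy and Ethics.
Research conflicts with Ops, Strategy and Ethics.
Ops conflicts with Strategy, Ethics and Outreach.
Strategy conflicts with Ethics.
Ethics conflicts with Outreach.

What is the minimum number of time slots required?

5

Design, Audit, Research, Strategy, Ethics are mutually in conflict, so at least 5 time slots are needed.
A valid assignment using 5 time slots: Design=5, Audit=2, Finance=4, Research=4, Ops=2, Strategy=3, Ethics=1, Outreach=3. No two conflicting committees share a time slot.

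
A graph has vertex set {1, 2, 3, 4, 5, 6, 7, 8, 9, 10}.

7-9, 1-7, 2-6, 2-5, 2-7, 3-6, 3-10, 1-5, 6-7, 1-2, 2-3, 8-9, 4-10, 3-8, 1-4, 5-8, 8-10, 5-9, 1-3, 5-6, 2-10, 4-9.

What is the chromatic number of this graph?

3

5, 8, 9 are pairwise adjacent, so at least 3 colors are needed.
3 colors suffice: color a → {2, 4, 8}; color b → {1, 6, 9, 10}; color c → {3, 5, 7}. Every edge joins two different colors.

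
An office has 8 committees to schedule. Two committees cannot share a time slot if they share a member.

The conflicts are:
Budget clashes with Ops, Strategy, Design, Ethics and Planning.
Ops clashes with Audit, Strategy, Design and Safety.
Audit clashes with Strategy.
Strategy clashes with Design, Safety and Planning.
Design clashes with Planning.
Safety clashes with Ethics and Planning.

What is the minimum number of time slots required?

4

Budget, Strategy, Design, Planning are mutually in conflict, so at least 4 time slots are needed.
Using 4 time slots: Budget=3, Ops=2, Audit=3, Strategy=1, Design=4, Safety=3, Ethics=1, Planning=2. Each listed conflict is separated.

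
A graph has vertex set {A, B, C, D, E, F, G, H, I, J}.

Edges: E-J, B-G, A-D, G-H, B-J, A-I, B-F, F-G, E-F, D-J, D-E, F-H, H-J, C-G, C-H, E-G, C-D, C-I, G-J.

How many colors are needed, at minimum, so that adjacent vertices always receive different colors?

D, E, J are pairwise adjacent, so at least 3 colors are needed.
One proper 3-coloring: A=2, B=3, C=2, D=1, E=3, F=2, G=1, H=3, I=1, J=2. Every edge joins two different colors.

3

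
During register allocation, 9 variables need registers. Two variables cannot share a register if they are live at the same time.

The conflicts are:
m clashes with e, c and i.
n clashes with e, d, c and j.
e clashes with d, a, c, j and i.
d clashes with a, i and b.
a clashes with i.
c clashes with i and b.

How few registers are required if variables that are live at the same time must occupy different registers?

e, d, a, i are mutually in conflict, so at least 4 registers are needed.
4 registers suffice: register 1 → {e, b}; register 2 → {d, c, j}; register 3 → {n, i}; register 4 → {m, a}. Every pair that conflicts lands in different registers.

4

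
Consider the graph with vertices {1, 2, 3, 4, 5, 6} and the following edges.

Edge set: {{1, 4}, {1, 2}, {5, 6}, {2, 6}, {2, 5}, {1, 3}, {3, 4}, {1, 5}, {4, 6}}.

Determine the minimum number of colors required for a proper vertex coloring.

1, 2, 5 are mutually adjacent, so at least 3 colors are needed.
3 colors suffice: color red → {1, 6}; color blue → {4, 5}; color green → {2, 3}. No two adjacent vertices share a color.

3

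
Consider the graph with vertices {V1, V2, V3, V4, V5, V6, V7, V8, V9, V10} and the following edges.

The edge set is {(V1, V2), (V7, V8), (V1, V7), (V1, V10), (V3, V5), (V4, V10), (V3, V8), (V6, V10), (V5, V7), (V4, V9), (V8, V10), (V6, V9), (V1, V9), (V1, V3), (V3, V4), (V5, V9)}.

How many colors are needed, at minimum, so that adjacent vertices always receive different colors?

V6 and V10 are adjacent, so at least 2 colors are needed.
2 colors suffice: color 1 → {V1, V4, V5, V6, V8}; color 2 → {V2, V3, V7, V9, V10}. Each edge has distinct colors on its endpoints.

2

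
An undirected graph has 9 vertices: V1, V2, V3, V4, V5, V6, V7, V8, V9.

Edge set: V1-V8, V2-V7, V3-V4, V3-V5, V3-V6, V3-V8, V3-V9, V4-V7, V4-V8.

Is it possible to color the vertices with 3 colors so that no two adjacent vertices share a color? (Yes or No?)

Yes

The chromatic number is 3. V3, V4, V8 form a triangle, so at least 3 colors are needed.
3 colors suffice: V1=1, V2=2, V3=1, V4=2, V5=2, V6=2, V7=1, V8=3, V9=2.
That is already a proper 3-coloring.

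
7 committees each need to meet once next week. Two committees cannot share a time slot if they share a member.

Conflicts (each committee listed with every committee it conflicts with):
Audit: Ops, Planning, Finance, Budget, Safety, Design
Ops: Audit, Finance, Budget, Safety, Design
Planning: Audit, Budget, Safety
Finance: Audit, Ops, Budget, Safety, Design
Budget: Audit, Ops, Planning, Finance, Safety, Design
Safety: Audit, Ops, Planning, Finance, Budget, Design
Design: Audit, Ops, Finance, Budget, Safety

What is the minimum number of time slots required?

Audit, Ops, Finance, Budget, Safety, Design all conflict with each other, so at least 6 time slots are needed.
6 time slots suffice: time slot 1 → {Safety}; time slot 2 → {Audit}; time slot 3 → {Budget}; time slot 4 → {Planning, Finance}; time slot 5 → {Ops}; time slot 6 → {Design}. No two conflicting committees share a time slot.

6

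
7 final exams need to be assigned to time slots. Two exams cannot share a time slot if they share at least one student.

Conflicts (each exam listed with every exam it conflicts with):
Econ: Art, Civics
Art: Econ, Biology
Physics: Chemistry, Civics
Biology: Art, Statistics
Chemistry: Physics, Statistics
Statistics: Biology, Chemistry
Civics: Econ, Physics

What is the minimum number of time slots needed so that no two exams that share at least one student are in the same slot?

The cycle Biology-Art-Econ-Civics-Physics-Chemistry-Statistics-Biology has odd length 7, so it cannot be 2-colored; at least 3 time slots are needed.
3 time slots suffice: time slot 1 → {Art, Chemistry, Civics}; time slot 2 → {Econ, Physics, Biology}; time slot 3 → {Statistics}. Each listed conflict is separated.

3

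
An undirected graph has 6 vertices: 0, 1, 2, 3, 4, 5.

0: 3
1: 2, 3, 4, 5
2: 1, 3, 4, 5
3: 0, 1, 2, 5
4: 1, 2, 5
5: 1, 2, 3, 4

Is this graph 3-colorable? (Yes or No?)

No

1, 2, 4, 5 are pairwise adjacent (a clique of size 4), so at least 4 colors are needed.
So 3 colors are not enough.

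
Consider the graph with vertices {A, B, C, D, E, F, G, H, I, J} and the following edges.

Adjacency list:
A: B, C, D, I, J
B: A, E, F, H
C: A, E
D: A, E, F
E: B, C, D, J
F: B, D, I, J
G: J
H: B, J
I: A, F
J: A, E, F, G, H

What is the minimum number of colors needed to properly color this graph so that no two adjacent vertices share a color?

2

D and E are adjacent, so at least 2 colors are needed.
2 colors suffice: color red → {B, C, D, I, J}; color blue → {A, E, F, G, H}. Every edge joins two different colors.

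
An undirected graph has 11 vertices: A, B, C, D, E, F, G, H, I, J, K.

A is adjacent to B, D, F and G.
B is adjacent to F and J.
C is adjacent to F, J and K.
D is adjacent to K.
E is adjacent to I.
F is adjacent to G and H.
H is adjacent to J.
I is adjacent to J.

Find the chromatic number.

A, F, G form a triangle, so at least 3 colors are needed.
3 colors suffice: color 1 → {D, E, F, J}; color 2 → {A, C, H, I}; color 3 → {B, G, K}. Each edge has distinct colors on its endpoints.

3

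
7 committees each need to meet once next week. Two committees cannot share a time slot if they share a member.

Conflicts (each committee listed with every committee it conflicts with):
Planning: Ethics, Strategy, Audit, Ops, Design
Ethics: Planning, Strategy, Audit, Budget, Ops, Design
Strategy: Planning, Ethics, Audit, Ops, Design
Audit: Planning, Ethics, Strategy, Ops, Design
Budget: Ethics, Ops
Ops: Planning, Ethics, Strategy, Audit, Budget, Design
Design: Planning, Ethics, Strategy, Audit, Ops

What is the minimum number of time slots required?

Planning, Ethics, Strategy, Audit, Ops, Design pairwise conflict, so at least 6 time slots are needed.
Using 6 time slots: Planning=4, Ethics=1, Strategy=6, Audit=3, Budget=3, Ops=2, Design=5. Each listed conflict is separated.

6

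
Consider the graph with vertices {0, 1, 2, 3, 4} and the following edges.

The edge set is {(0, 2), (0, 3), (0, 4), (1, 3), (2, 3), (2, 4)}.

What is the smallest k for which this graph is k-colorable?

0, 2, 3 are pairwise adjacent, so at least 3 colors are needed.
A valid assignment using 3 colors: 0=c, 1=b, 2=b, 3=a, 4=a. Each edge has distinct colors on its endpoints.

3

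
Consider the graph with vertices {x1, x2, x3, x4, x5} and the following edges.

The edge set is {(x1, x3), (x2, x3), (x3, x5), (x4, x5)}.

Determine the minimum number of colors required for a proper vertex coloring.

x1 and x3 are adjacent, so at least 2 colors are needed.
2 colors suffice: color red → {x3, x4}; color blue → {x1, x2, x5}. Each edge has distinct colors on its endpoints.

2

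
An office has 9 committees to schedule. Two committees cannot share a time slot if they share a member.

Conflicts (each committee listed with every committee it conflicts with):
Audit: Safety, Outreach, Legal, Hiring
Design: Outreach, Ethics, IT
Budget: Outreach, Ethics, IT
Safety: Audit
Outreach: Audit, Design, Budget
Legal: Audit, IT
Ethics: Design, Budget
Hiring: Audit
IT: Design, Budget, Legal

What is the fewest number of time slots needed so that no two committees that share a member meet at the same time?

The cycle Budget-Outreach-Audit-Legal-IT-Budget has odd length 5, so it cannot be 2-colored; at least 3 time slots are needed.
Using 3 time slots: Audit=1, Design=1, Budget=1, Safety=2, Outreach=2, Legal=3, Ethics=2, Hiring=2, IT=2. Each listed conflict is separated.

3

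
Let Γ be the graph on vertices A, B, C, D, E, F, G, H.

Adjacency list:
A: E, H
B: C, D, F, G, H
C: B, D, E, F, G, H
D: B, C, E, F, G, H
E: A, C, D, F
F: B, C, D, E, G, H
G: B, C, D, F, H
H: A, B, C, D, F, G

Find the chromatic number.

6

B, C, D, F, G, H form a clique, so at least 6 colors are needed.
6 colors suffice: color 1 → {E, H}; color 2 → {A, C}; color 3 → {D}; color 4 → {F}; color 5 → {B}; color 6 → {G}. Each edge has distinct colors on its endpoints.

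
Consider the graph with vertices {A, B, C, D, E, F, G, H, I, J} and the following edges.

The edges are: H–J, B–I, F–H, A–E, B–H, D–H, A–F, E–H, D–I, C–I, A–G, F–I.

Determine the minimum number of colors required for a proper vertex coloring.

2

B and H are adjacent, so at least 2 colors are needed.
2 colors suffice: color 1 → {A, H, I}; color 2 → {B, C, D, E, F, G, J}. Each edge has distinct colors on its endpoints.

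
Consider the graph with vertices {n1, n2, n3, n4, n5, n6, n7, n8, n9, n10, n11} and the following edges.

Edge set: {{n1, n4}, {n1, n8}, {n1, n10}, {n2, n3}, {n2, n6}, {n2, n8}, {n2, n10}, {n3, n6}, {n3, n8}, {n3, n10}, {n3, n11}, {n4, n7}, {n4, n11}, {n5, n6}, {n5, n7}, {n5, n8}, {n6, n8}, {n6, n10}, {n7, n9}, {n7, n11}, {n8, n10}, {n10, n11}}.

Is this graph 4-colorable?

n2, n3, n6, n8, n10 are mutually adjacent (a clique of size 5), so at least 5 colors are needed.
So 4 colors are not enough.

No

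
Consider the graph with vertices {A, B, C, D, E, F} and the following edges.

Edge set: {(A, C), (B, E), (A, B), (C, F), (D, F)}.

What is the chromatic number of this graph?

D and F are adjacent, so at least 2 colors are needed.
2 colors suffice: color red → {A, E, F}; color blue → {B, C, D}. Every edge joins two different colors.

2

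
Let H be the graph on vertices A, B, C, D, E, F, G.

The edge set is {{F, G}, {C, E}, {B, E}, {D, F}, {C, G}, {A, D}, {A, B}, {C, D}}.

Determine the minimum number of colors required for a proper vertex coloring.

3

The cycle C-D-A-B-E-C has odd length 5, so it cannot be 2-colored; at least 3 colors are needed.
3 colors suffice: A=2, B=1, C=2, D=1, E=3, F=2, G=1. No two adjacent vertices share a color.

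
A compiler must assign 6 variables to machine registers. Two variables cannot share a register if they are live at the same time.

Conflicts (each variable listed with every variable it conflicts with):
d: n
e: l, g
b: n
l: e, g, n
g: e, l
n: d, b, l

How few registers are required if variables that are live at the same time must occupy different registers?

3

e, l, g are mutually in conflict, so at least 3 registers are needed.
3 registers suffice: d=2, e=1, b=2, l=2, g=3, n=1. No two conflicting variables share a register.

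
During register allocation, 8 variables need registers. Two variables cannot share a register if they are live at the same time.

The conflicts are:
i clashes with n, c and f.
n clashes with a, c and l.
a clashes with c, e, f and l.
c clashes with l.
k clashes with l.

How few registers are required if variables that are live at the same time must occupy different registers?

4

n, a, c, l are mutually in conflict, so at least 4 registers are needed.
4 registers suffice: register 1 → {i, a, k}; register 2 → {n, e, f}; register 3 → {l}; register 4 → {c}. No two conflicting variables share a register.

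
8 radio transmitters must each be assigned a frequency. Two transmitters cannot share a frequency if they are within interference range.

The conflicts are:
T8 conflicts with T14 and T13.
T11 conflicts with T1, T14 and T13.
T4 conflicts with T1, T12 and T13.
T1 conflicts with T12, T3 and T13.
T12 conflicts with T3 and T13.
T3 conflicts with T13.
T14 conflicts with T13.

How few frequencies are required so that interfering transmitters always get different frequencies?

T1, T12, T3, T13 all conflict with each other, so at least 4 frequencies are needed.
4 frequencies suffice: frequency 1 → {T13}; frequency 2 → {T1, T14}; frequency 3 → {T8, T11, T12}; frequency 4 → {T4, T3}. No two conflicting transmitters share a frequency.

4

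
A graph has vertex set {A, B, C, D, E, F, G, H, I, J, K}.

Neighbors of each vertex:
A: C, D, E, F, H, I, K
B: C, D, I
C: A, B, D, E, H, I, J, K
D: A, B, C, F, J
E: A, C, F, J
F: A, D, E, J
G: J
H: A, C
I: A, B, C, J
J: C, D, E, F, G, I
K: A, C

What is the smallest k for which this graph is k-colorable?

D, F, J form a triangle, so at least 3 colors are needed.
A valid assignment using 3 colors: A=blue, B=blue, C=red, D=green, E=green, F=red, G=red, H=green, I=green, J=blue, K=green. No two adjacent vertices share a color.

3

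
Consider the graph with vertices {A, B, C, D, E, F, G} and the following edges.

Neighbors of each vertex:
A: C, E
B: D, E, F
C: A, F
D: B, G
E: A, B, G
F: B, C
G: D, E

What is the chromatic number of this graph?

3

The cycle F-B-E-A-C-F has odd length 5, so it cannot be 2-colored; at least 3 colors are needed.
3 colors suffice: color 1 → {B, C, G}; color 2 → {D, E, F}; color 3 → {A}. Each edge has distinct colors on its endpoints.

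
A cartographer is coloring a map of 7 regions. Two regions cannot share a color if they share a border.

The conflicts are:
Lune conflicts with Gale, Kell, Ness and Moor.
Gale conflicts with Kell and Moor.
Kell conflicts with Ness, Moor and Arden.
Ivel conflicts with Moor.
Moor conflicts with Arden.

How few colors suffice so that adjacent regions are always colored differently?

Lune, Gale, Kell, Moor all conflict with each other, so at least 4 colors are needed.
One proper 4-coloring: Lune=3, Gale=4, Kell=1, Ness=2, Ivel=1, Moor=2, Arden=3. Each listed conflict is separated.

4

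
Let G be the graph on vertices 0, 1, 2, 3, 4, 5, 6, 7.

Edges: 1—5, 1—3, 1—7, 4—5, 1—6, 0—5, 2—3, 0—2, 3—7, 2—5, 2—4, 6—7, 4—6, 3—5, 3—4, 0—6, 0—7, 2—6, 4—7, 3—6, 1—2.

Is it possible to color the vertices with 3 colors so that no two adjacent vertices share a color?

1, 2, 3, 6 are pairwise adjacent (a clique of size 4), so at least 4 colors are needed.
So 3 colors are not enough.

No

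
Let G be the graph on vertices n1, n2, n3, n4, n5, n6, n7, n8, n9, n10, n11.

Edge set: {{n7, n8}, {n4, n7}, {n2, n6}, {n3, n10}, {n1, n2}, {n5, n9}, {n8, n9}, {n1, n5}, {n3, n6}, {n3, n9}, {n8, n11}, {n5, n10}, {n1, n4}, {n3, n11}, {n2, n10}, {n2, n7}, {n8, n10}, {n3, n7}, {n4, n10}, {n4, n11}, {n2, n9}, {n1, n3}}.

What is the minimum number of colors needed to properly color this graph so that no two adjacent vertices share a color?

n8 and n10 are adjacent, so at least 2 colors are needed.
A valid assignment using 2 colors: n1=2, n2=1, n3=1, n4=1, n5=1, n6=2, n7=2, n8=1, n9=2, n10=2, n11=2. Every edge joins two different colors.

2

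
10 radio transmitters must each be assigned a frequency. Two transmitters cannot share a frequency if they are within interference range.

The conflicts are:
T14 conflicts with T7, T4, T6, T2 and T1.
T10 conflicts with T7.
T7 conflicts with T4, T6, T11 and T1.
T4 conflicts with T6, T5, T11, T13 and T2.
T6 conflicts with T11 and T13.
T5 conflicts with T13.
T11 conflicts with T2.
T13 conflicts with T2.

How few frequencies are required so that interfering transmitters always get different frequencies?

4

T7, T4, T6, T11 are mutually in conflict, so at least 4 frequencies are needed.
4 frequencies suffice: frequency 1 → {T10, T4, T1}; frequency 2 → {T7, T13}; frequency 3 → {T14, T5, T11}; frequency 4 → {T6, T2}. No two conflicting transmitters share a frequency.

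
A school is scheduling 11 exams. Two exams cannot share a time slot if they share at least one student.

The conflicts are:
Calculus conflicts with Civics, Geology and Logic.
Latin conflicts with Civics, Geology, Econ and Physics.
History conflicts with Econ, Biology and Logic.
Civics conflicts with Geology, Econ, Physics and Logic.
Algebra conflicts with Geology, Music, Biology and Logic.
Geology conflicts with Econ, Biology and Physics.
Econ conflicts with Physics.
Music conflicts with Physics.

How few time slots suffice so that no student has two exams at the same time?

Latin, Civics, Geology, Econ, Physics are mutually in conflict, so at least 5 time slots are needed.
5 time slots suffice: Calculus=3, Latin=5, History=2, Civics=2, Algebra=2, Geology=1, Econ=4, Music=1, Biology=3, Physics=3, Logic=1. No two conflicting exams share a time slot.

5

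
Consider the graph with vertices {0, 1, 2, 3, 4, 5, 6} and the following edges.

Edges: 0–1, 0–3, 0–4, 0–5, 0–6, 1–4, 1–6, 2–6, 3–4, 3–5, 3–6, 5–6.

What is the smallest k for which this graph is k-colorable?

0, 3, 5, 6 are mutually adjacent (a clique of size 4), so at least 4 colors are needed.
A valid assignment using 4 colors: 0=b, 1=c, 2=b, 3=c, 4=a, 5=d, 6=a. Every edge joins two different colors.

4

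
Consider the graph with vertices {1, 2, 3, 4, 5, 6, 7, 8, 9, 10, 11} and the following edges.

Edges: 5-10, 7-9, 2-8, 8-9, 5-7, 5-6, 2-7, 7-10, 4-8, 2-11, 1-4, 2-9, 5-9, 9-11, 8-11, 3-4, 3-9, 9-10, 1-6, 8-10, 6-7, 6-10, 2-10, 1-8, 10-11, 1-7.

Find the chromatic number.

2, 8, 9, 10, 11 are pairwise adjacent (a clique of size 5), so at least 5 colors are needed.
5 colors suffice: color a → {1, 3, 10}; color b → {4, 6, 9}; color c → {7, 8}; color d → {2, 5}; color e → {11}. Every edge joins two different colors.

5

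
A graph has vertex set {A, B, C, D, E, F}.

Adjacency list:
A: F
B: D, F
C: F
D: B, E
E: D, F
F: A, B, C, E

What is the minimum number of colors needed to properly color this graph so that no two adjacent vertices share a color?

B and F are adjacent, so at least 2 colors are needed.
2 colors suffice: A=blue, B=blue, C=blue, D=red, E=blue, F=red. Every edge joins two different colors.

2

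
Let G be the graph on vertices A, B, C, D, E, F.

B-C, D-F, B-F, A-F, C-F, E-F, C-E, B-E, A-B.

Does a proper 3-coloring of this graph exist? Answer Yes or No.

B, C, E, F are pairwise adjacent (a clique of size 4), so at least 4 colors are needed.
So 3 colors are not enough.

No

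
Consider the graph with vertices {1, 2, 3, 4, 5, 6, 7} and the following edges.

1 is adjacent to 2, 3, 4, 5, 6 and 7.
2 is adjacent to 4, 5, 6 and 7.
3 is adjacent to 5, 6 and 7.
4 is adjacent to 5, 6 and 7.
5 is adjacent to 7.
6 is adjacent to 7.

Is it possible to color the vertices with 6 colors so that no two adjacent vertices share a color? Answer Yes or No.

Yes

The chromatic number is 5. 1, 2, 4, 5, 7 are pairwise adjacent (a clique of size 5), so at least 5 colors are needed.
5 colors suffice: 1=blue, 2=green, 3=green, 4=purple, 5=yellow, 6=yellow, 7=red.
Since 6 ≥ 5, a proper 6-coloring certainly exists.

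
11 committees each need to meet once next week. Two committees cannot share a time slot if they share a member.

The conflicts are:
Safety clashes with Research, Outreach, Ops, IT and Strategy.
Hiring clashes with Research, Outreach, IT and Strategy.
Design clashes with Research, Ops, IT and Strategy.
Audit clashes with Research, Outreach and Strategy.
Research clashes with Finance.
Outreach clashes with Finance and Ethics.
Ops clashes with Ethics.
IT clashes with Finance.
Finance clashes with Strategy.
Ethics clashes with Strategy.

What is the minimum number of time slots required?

2

Audit and Outreach conflict, so at least 2 time slots are needed.
2 time slots suffice: Safety=2, Hiring=2, Design=2, Audit=2, Research=1, Outreach=1, Ops=1, IT=1, Finance=2, Ethics=2, Strategy=1. Each listed conflict is separated.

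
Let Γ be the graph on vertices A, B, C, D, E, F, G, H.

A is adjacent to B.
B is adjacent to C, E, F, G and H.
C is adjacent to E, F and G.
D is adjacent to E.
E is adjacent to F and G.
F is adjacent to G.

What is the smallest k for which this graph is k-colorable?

5

B, C, E, F, G form a clique, so at least 5 colors are needed.
5 colors suffice: color red → {B, D}; color blue → {A, E, H}; color green → {F}; color yellow → {G}; color purple → {C}. Every edge joins two different colors.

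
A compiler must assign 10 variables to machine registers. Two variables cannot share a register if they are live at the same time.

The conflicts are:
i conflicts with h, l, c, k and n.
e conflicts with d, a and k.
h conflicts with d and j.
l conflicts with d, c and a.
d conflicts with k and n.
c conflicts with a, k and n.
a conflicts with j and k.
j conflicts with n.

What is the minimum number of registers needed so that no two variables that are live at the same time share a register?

e, d, k pairwise conflict, so at least 3 registers are needed.
3 registers suffice: register 1 → {i, d, a}; register 2 → {h, l, k, n}; register 3 → {e, c, j}. Every pair that conflicts lands in different registers.

3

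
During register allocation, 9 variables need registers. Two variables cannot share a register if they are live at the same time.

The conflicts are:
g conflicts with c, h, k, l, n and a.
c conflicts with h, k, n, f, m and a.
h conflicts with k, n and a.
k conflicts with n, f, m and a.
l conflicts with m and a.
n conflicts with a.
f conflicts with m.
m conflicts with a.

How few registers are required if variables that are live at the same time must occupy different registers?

g, c, h, k, n, a pairwise conflict, so at least 6 registers are needed.
A valid assignment using 6 registers: g=4, c=3, h=6, k=2, l=2, n=5, f=1, m=4, a=1. Every pair that conflicts lands in different registers.

6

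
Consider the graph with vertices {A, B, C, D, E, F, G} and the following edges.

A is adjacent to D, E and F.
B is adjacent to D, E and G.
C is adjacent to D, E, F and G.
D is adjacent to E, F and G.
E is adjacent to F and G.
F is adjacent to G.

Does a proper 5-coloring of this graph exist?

Yes

The chromatic number is 5. C, D, E, F, G are pairwise adjacent (a clique of size 5), so at least 5 colors are needed.
5 colors suffice: A=4, B=3, C=5, D=1, E=2, F=3, G=4.
That is already a proper 5-coloring.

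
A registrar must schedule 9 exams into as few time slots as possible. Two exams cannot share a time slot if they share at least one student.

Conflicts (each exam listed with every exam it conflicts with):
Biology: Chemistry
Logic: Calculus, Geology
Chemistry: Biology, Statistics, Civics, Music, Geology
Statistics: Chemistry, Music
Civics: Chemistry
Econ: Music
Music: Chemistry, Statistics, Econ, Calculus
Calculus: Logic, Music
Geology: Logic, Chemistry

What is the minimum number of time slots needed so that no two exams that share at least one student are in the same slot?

Chemistry, Statistics, Music pairwise conflict, so at least 3 time slots are needed.
Using 3 time slots: Biology=2, Logic=1, Chemistry=1, Statistics=3, Civics=2, Econ=1, Music=2, Calculus=3, Geology=2. Every pair that conflicts lands in different time slots.

3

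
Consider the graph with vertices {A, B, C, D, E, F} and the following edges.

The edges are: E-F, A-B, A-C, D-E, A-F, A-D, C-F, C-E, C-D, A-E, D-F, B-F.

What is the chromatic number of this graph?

5

A, C, D, E, F are mutually adjacent (a clique of size 5), so at least 5 colors are needed.
5 colors suffice: color 1 → {F}; color 2 → {A}; color 3 → {B, D}; color 4 → {E}; color 5 → {C}. No two adjacent vertices share a color.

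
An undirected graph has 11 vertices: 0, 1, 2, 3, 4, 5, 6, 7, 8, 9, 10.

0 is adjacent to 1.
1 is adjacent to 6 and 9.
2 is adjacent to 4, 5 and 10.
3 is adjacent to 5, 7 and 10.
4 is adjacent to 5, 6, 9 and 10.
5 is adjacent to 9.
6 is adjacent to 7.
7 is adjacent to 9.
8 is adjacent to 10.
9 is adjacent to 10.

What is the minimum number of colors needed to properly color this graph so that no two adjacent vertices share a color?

4, 5, 9 are mutually adjacent, so at least 3 colors are needed.
3 colors suffice: color red → {0, 2, 3, 6, 8, 9}; color blue → {1, 5, 7, 10}; color green → {4}. Every edge joins two different colors.

3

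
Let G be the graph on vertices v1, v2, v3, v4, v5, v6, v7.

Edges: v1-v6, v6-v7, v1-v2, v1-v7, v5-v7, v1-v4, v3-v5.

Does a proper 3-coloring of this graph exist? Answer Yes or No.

The chromatic number is 3. v1, v6, v7 are pairwise adjacent, so at least 3 colors are needed.
3 colors suffice: color 1 → {v1, v5}; color 2 → {v2, v3, v4, v7}; color 3 → {v6}.
That is already a proper 3-coloring.

Yes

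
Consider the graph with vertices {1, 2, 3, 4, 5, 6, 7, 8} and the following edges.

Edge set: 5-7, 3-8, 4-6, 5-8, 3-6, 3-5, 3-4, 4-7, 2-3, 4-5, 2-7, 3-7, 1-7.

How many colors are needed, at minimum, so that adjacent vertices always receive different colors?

3, 4, 5, 7 are mutually adjacent (a clique of size 4), so at least 4 colors are needed.
4 colors suffice: 1=red, 2=green, 3=red, 4=green, 5=yellow, 6=blue, 7=blue, 8=blue. Every edge joins two different colors.

4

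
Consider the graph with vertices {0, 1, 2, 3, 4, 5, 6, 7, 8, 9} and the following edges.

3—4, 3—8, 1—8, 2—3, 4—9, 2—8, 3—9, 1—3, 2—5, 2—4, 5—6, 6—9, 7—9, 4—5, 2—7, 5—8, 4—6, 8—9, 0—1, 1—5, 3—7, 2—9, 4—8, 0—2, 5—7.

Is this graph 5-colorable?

Yes

The chromatic number is 5. 2, 3, 4, 8, 9 form a clique, so at least 5 colors are needed.
A valid assignment using 5 colors: 0=b, 1=a, 2=a, 3=e, 4=b, 5=c, 6=a, 7=b, 8=d, 9=c.
That is already a proper 5-coloring.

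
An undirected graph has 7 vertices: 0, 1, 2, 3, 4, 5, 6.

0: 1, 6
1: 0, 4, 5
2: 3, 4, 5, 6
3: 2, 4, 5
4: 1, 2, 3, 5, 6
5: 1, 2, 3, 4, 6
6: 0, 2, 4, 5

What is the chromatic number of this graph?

4

2, 3, 4, 5 are mutually adjacent (a clique of size 4), so at least 4 colors are needed.
4 colors suffice: color red → {0, 5}; color blue → {4}; color green → {1, 2}; color yellow → {3, 6}. Every edge joins two different colors.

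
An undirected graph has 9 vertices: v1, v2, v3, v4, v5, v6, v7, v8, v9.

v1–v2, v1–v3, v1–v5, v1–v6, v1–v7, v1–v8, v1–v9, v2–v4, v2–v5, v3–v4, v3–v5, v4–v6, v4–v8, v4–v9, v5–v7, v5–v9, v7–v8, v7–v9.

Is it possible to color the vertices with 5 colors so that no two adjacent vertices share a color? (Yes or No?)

Yes

The chromatic number is 4. v1, v5, v7, v9 are mutually adjacent (a clique of size 4), so at least 4 colors are needed.
A valid assignment using 4 colors: v1=1, v2=3, v3=3, v4=1, v5=2, v6=2, v7=3, v8=2, v9=4.
Since 5 ≥ 4, a proper 5-coloring certainly exists.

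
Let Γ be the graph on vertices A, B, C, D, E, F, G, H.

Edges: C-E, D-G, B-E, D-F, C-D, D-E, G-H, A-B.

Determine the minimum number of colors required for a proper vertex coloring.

3

C, D, E are mutually adjacent, so at least 3 colors are needed.
3 colors suffice: color 1 → {B, D, H}; color 2 → {A, E, F, G}; color 3 → {C}. Each edge has distinct colors on its endpoints.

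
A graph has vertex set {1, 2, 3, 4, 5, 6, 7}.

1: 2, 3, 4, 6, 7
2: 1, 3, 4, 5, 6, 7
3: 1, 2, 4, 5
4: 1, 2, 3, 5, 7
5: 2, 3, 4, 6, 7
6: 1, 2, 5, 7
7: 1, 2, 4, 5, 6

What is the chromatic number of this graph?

4

2, 4, 5, 7 are pairwise adjacent (a clique of size 4), so at least 4 colors are needed.
A valid assignment using 4 colors: 1=d, 2=a, 3=c, 4=b, 5=d, 6=b, 7=c. Each edge has distinct colors on its endpoints.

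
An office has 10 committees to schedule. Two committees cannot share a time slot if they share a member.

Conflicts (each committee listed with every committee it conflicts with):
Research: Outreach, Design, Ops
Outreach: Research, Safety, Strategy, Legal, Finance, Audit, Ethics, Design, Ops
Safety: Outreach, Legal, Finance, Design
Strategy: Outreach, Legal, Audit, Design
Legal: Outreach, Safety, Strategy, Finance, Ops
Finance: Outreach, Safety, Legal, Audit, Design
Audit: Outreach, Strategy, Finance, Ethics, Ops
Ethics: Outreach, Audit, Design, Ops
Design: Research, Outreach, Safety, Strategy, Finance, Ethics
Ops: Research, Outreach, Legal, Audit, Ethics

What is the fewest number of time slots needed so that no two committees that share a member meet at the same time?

Outreach, Safety, Finance, Design pairwise conflict, so at least 4 time slots are needed.
4 time slots suffice: time slot 1 → {Outreach}; time slot 2 → {Legal, Audit, Design}; time slot 3 → {Strategy, Finance, Ops}; time slot 4 → {Research, Safety, Ethics}. Every pair that conflicts lands in different time slots.

4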